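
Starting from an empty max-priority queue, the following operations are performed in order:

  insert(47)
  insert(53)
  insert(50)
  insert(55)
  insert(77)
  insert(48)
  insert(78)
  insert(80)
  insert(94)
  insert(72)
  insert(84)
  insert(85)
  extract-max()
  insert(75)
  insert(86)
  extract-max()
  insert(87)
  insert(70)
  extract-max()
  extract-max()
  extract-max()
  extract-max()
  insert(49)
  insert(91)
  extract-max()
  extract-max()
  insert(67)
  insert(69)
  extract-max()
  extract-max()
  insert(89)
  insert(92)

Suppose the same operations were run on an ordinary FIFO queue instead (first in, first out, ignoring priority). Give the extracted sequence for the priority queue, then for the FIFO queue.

priority queue: [94, 86, 87, 85, 84, 80, 91, 78, 77, 75]; FIFO queue: 47 → 53 → 50 → 55 → 77 → 48 → 78 → 80 → 94 → 72

insert 47 → {47}
insert 53 → {53, 47}
insert 50 → {53, 50, 47}
insert 55 → {55, 53, 50, 47}
insert 77 → {77, 55, 53, 50, 47}
insert 48 → {77, 55, 53, 50, 48, 47}
insert 78 → {78, 77, 55, 53, 50, 48, 47}
insert 80 → {80, 78, 77, 55, 53, 50, 48, 47}
insert 94 → {94, 80, 78, 77, 55, 53, 50, 48, 47}
insert 72 → {94, 80, 78, 77, 72, 55, 53, 50, 48, 47}
insert 84 → {94, 84, 80, 78, 77, 72, 55, 53, 50, 48, 47}
insert 85 → {94, 85, 84, 80, 78, 77, 72, 55, 53, 50, 48, 47}
extract-max → 94; now {85, 84, 80, 78, 77, 72, 55, 53, 50, 48, 47}
insert 75 → {85, 84, 80, 78, 77, 75, 72, 55, 53, 50, 48, 47}
insert 86 → {86, 85, 84, 80, 78, 77, 75, 72, 55, 53, 50, 48, 47}
extract-max → 86; now {85, 84, 80, 78, 77, 75, 72, 55, 53, 50, 48, 47}
insert 87 → {87, 85, 84, 80, 78, 77, 75, 72, 55, 53, 50, 48, 47}
insert 70 → {87, 85, 84, 80, 78, 77, 75, 72, 70, 55, 53, 50, 48, 47}
extract-max → 87; now {85, 84, 80, 78, 77, 75, 72, 70, 55, 53, 50, 48, 47}
extract-max → 85; now {84, 80, 78, 77, 75, 72, 70, 55, 53, 50, 48, 47}
extract-max → 84; now {80, 78, 77, 75, 72, 70, 55, 53, 50, 48, 47}
extract-max → 80; now {78, 77, 75, 72, 70, 55, 53, 50, 48, 47}
insert 49 → {78, 77, 75, 72, 70, 55, 53, 50, 49, 48, 47}
insert 91 → {91, 78, 77, 75, 72, 70, 55, 53, 50, 49, 48, 47}
extract-max → 91; now {78, 77, 75, 72, 70, 55, 53, 50, 49, 48, 47}
extract-max → 78; now {77, 75, 72, 70, 55, 53, 50, 49, 48, 47}
insert 67 → {77, 75, 72, 70, 67, 55, 53, 50, 49, 48, 47}
insert 69 → {77, 75, 72, 70, 69, 67, 55, 53, 50, 49, 48, 47}
extract-max → 77; now {75, 72, 70, 69, 67, 55, 53, 50, 49, 48, 47}
extract-max → 75; now {72, 70, 69, 67, 55, 53, 50, 49, 48, 47}
insert 89 → {89, 72, 70, 69, 67, 55, 53, 50, 49, 48, 47}
insert 92 → {92, 89, 72, 70, 69, 67, 55, 53, 50, 49, 48, 47}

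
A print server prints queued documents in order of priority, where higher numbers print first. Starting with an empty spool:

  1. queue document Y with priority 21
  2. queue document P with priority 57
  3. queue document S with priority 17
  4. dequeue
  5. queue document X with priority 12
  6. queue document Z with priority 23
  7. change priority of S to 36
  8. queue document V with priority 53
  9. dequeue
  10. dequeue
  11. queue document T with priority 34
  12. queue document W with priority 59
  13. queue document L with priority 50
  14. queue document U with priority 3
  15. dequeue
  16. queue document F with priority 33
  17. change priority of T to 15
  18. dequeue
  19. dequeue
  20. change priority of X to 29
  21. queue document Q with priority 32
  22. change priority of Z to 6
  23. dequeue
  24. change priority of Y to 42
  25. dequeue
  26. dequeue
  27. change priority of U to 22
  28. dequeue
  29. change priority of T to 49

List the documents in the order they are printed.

add Y (priority 21) → {Y:21}
add P (priority 57) → {P:57, Y:21}
add S (priority 17) → {P:57, Y:21, S:17}
dequeue → P; now {Y:21, S:17}
add X (priority 12) → {Y:21, S:17, X:12}
add Z (priority 23) → {Z:23, Y:21, S:17, X:12}
update S to priority 36 → {S:36, Z:23, Y:21, X:12}
add V (priority 53) → {V:53, S:36, Z:23, Y:21, X:12}
dequeue → V; now {S:36, Z:23, Y:21, X:12}
dequeue → S; now {Z:23, Y:21, X:12}
add T (priority 34) → {T:34, Z:23, Y:21, X:12}
add W (priority 59) → {W:59, T:34, Z:23, Y:21, X:12}
add L (priority 50) → {W:59, L:50, T:34, Z:23, Y:21, X:12}
add U (priority 3) → {W:59, L:50, T:34, Z:23, Y:21, X:12, U:3}
dequeue → W; now {L:50, T:34, Z:23, Y:21, X:12, U:3}
add F (priority 33) → {L:50, T:34, F:33, Z:23, Y:21, X:12, U:3}
update T to priority 15 → {L:50, F:33, Z:23, Y:21, T:15, X:12, U:3}
dequeue → L; now {F:33, Z:23, Y:21, T:15, X:12, U:3}
dequeue → F; now {Z:23, Y:21, T:15, X:12, U:3}
update X to priority 29 → {X:29, Z:23, Y:21, T:15, U:3}
add Q (priority 32) → {Q:32, X:29, Z:23, Y:21, T:15, U:3}
update Z to priority 6 → {Q:32, X:29, Y:21, T:15, Z:6, U:3}
dequeue → Q; now {X:29, Y:21, T:15, Z:6, U:3}
update Y to priority 42 → {Y:42, X:29, T:15, Z:6, U:3}
dequeue → Y; now {X:29, T:15, Z:6, U:3}
dequeue → X; now {T:15, Z:6, U:3}
update U to priority 22 → {U:22, T:15, Z:6}
dequeue → U; now {T:15, Z:6}
update T to priority 49 → {T:49, Z:6}

P → V → S → W → L → F → Q → Y → X → U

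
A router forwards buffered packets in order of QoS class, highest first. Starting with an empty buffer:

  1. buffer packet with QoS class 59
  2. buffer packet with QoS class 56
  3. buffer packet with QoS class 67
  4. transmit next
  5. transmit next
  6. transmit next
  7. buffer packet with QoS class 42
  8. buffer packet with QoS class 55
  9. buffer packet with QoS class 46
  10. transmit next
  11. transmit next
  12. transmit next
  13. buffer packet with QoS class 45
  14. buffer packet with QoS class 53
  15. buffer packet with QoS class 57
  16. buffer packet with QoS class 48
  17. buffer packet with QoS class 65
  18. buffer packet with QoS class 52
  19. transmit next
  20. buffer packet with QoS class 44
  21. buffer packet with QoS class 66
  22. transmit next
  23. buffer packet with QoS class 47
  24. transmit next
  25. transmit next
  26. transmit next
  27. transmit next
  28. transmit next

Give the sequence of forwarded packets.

insert 59 → {59}
insert 56 → {59, 56}
insert 67 → {67, 59, 56}
transmit next → 67; now {59, 56}
transmit next → 59; now {56}
transmit next → 56; now {}
insert 42 → {42}
insert 55 → {55, 42}
insert 46 → {55, 46, 42}
transmit next → 55; now {46, 42}
transmit next → 46; now {42}
transmit next → 42; now {}
insert 45 → {45}
insert 53 → {53, 45}
insert 57 → {57, 53, 45}
insert 48 → {57, 53, 48, 45}
insert 65 → {65, 57, 53, 48, 45}
insert 52 → {65, 57, 53, 52, 48, 45}
transmit next → 65; now {57, 53, 52, 48, 45}
insert 44 → {57, 53, 52, 48, 45, 44}
insert 66 → {66, 57, 53, 52, 48, 45, 44}
transmit next → 66; now {57, 53, 52, 48, 45, 44}
insert 47 → {57, 53, 52, 48, 47, 45, 44}
transmit next → 57; now {53, 52, 48, 47, 45, 44}
transmit next → 53; now {52, 48, 47, 45, 44}
transmit next → 52; now {48, 47, 45, 44}
transmit next → 48; now {47, 45, 44}
transmit next → 47; now {45, 44}

67, 59, 56, 55, 46, 42, 65, 66, 57, 53, 52, 48, 47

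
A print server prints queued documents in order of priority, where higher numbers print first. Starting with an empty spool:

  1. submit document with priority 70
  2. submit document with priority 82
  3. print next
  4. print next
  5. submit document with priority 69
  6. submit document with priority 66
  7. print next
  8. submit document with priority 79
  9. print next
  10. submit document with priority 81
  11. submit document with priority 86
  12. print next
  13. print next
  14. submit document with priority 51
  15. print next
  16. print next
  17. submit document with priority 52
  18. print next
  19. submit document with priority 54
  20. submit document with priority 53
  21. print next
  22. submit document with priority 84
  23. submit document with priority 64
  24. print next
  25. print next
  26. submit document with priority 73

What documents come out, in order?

82, 70, 69, 79, 86, 81, 66, 51, 52, 54, 84, 64

insert 70 → {70}
insert 82 → {82, 70}
print next → 82; now {70}
print next → 70; now {}
insert 69 → {69}
insert 66 → {69, 66}
print next → 69; now {66}
insert 79 → {79, 66}
print next → 79; now {66}
insert 81 → {81, 66}
insert 86 → {86, 81, 66}
print next → 86; now {81, 66}
print next → 81; now {66}
insert 51 → {66, 51}
print next → 66; now {51}
print next → 51; now {}
insert 52 → {52}
print next → 52; now {}
insert 54 → {54}
insert 53 → {54, 53}
print next → 54; now {53}
insert 84 → {84, 53}
insert 64 → {84, 64, 53}
print next → 84; now {64, 53}
print next → 64; now {53}
insert 73 → {73, 53}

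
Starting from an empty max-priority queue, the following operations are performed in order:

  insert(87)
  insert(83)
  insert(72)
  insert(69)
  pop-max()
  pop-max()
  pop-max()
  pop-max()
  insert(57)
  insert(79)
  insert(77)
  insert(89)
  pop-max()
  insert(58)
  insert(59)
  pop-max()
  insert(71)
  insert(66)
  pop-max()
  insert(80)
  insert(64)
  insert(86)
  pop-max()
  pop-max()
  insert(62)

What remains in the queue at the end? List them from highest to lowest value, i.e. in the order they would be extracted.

insert 87 → {87}
insert 83 → {87, 83}
insert 72 → {87, 83, 72}
insert 69 → {87, 83, 72, 69}
pop-max → 87; now {83, 72, 69}
pop-max → 83; now {72, 69}
pop-max → 72; now {69}
pop-max → 69; now {}
insert 57 → {57}
insert 79 → {79, 57}
insert 77 → {79, 77, 57}
insert 89 → {89, 79, 77, 57}
pop-max → 89; now {79, 77, 57}
insert 58 → {79, 77, 58, 57}
insert 59 → {79, 77, 59, 58, 57}
pop-max → 79; now {77, 59, 58, 57}
insert 71 → {77, 71, 59, 58, 57}
insert 66 → {77, 71, 66, 59, 58, 57}
pop-max → 77; now {71, 66, 59, 58, 57}
insert 80 → {80, 71, 66, 59, 58, 57}
insert 64 → {80, 71, 66, 64, 59, 58, 57}
insert 86 → {86, 80, 71, 66, 64, 59, 58, 57}
pop-max → 86; now {80, 71, 66, 64, 59, 58, 57}
pop-max → 80; now {71, 66, 64, 59, 58, 57}
insert 62 → {71, 66, 64, 62, 59, 58, 57}

[71, 66, 64, 62, 59, 58, 57]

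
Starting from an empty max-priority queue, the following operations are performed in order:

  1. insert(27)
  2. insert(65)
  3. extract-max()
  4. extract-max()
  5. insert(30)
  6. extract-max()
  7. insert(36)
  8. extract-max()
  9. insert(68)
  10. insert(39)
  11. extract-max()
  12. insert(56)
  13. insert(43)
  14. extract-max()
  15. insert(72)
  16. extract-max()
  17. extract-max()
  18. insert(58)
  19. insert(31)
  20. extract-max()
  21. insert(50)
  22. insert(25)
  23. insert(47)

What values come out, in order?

insert 27 → {27}
insert 65 → {65, 27}
extract-max → 65; now {27}
extract-max → 27; now {}
insert 30 → {30}
extract-max → 30; now {}
insert 36 → {36}
extract-max → 36; now {}
insert 68 → {68}
insert 39 → {68, 39}
extract-max → 68; now {39}
insert 56 → {56, 39}
insert 43 → {56, 43, 39}
extract-max → 56; now {43, 39}
insert 72 → {72, 43, 39}
extract-max → 72; now {43, 39}
extract-max → 43; now {39}
insert 58 → {58, 39}
insert 31 → {58, 39, 31}
extract-max → 58; now {39, 31}
insert 50 → {50, 39, 31}
insert 25 → {50, 39, 31, 25}
insert 47 → {50, 47, 39, 31, 25}

65 → 27 → 30 → 36 → 68 → 56 → 72 → 43 → 58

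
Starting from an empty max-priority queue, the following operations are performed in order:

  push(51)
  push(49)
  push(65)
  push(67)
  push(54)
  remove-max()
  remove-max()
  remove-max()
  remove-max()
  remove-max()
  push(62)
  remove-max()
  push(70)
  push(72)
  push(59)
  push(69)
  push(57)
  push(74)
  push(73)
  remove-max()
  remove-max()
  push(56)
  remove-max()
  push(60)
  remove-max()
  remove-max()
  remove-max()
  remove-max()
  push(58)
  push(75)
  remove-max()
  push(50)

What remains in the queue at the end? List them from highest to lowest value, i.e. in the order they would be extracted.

insert 51 → {51}
insert 49 → {51, 49}
insert 65 → {65, 51, 49}
insert 67 → {67, 65, 51, 49}
insert 54 → {67, 65, 54, 51, 49}
remove-max → 67; now {65, 54, 51, 49}
remove-max → 65; now {54, 51, 49}
remove-max → 54; now {51, 49}
remove-max → 51; now {49}
remove-max → 49; now {}
insert 62 → {62}
remove-max → 62; now {}
insert 70 → {70}
insert 72 → {72, 70}
insert 59 → {72, 70, 59}
insert 69 → {72, 70, 69, 59}
insert 57 → {72, 70, 69, 59, 57}
insert 74 → {74, 72, 70, 69, 59, 57}
insert 73 → {74, 73, 72, 70, 69, 59, 57}
remove-max → 74; now {73, 72, 70, 69, 59, 57}
remove-max → 73; now {72, 70, 69, 59, 57}
insert 56 → {72, 70, 69, 59, 57, 56}
remove-max → 72; now {70, 69, 59, 57, 56}
insert 60 → {70, 69, 60, 59, 57, 56}
remove-max → 70; now {69, 60, 59, 57, 56}
remove-max → 69; now {60, 59, 57, 56}
remove-max → 60; now {59, 57, 56}
remove-max → 59; now {57, 56}
insert 58 → {58, 57, 56}
insert 75 → {75, 58, 57, 56}
remove-max → 75; now {58, 57, 56}
insert 50 → {58, 57, 56, 50}

58 → 57 → 56 → 50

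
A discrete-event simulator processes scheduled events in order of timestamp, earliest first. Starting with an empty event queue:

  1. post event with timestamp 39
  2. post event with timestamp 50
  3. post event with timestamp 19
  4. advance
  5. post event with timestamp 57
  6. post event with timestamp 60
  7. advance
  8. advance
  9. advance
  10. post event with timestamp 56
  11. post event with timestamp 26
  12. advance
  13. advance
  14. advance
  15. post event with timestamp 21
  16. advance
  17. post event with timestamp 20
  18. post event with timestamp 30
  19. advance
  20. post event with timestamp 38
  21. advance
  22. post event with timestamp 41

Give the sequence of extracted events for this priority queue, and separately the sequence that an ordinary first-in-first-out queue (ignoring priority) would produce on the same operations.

priority queue: 19, 39, 50, 57, 26, 56, 60, 21, 20, 30; FIFO queue: [39, 50, 19, 57, 60, 56, 26, 21, 20, 30]

insert 39 → {39}
insert 50 → {39, 50}
insert 19 → {19, 39, 50}
advance → 19; now {39, 50}
insert 57 → {39, 50, 57}
insert 60 → {39, 50, 57, 60}
advance → 39; now {50, 57, 60}
advance → 50; now {57, 60}
advance → 57; now {60}
insert 56 → {56, 60}
insert 26 → {26, 56, 60}
advance → 26; now {56, 60}
advance → 56; now {60}
advance → 60; now {}
insert 21 → {21}
advance → 21; now {}
insert 20 → {20}
insert 30 → {20, 30}
advance → 20; now {30}
insert 38 → {30, 38}
advance → 30; now {38}
insert 41 → {38, 41}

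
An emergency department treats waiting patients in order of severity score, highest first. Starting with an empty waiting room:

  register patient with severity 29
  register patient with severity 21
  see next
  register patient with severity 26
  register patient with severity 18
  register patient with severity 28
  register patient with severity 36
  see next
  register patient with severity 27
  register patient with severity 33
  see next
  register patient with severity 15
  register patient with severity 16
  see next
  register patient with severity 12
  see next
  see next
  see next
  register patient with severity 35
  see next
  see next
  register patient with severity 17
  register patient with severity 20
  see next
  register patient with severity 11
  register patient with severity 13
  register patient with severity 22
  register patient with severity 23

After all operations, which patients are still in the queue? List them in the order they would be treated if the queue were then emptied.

23, 22, 17, 16, 15, 13, 12, 11

insert 29 → {29}
insert 21 → {29, 21}
see next → 29; now {21}
insert 26 → {26, 21}
insert 18 → {26, 21, 18}
insert 28 → {28, 26, 21, 18}
insert 36 → {36, 28, 26, 21, 18}
see next → 36; now {28, 26, 21, 18}
insert 27 → {28, 27, 26, 21, 18}
insert 33 → {33, 28, 27, 26, 21, 18}
see next → 33; now {28, 27, 26, 21, 18}
insert 15 → {28, 27, 26, 21, 18, 15}
insert 16 → {28, 27, 26, 21, 18, 16, 15}
see next → 28; now {27, 26, 21, 18, 16, 15}
insert 12 → {27, 26, 21, 18, 16, 15, 12}
see next → 27; now {26, 21, 18, 16, 15, 12}
see next → 26; now {21, 18, 16, 15, 12}
see next → 21; now {18, 16, 15, 12}
insert 35 → {35, 18, 16, 15, 12}
see next → 35; now {18, 16, 15, 12}
see next → 18; now {16, 15, 12}
insert 17 → {17, 16, 15, 12}
insert 20 → {20, 17, 16, 15, 12}
see next → 20; now {17, 16, 15, 12}
insert 11 → {17, 16, 15, 12, 11}
insert 13 → {17, 16, 15, 13, 12, 11}
insert 22 → {22, 17, 16, 15, 13, 12, 11}
insert 23 → {23, 22, 17, 16, 15, 13, 12, 11}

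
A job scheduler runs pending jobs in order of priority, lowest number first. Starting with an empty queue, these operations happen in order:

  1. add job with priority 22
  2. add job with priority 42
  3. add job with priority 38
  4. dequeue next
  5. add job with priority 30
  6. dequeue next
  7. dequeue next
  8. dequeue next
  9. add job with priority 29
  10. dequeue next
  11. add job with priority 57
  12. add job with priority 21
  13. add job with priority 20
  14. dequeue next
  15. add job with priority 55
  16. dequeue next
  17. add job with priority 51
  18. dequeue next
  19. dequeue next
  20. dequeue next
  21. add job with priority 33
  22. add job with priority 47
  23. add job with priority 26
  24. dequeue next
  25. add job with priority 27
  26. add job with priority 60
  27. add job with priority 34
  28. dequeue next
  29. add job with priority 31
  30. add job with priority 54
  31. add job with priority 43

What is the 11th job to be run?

insert 22 → {22}
insert 42 → {22, 42}
insert 38 → {22, 38, 42}
dequeue next → 22; now {38, 42}
insert 30 → {30, 38, 42}
dequeue next → 30; now {38, 42}
dequeue next → 38; now {42}
dequeue next → 42; now {}
insert 29 → {29}
dequeue next → 29; now {}
insert 57 → {57}
insert 21 → {21, 57}
insert 20 → {20, 21, 57}
dequeue next → 20; now {21, 57}
insert 55 → {21, 55, 57}
dequeue next → 21; now {55, 57}
insert 51 → {51, 55, 57}
dequeue next → 51; now {55, 57}
dequeue next → 55; now {57}
dequeue next → 57; now {}
insert 33 → {33}
insert 47 → {33, 47}
insert 26 → {26, 33, 47}
dequeue next → 26; now {33, 47}
insert 27 → {27, 33, 47}
insert 60 → {27, 33, 47, 60}
insert 34 → {27, 33, 34, 47, 60}
dequeue next → 27; now {33, 34, 47, 60}
insert 31 → {31, 33, 34, 47, 60}
insert 54 → {31, 33, 34, 47, 54, 60}
insert 43 → {31, 33, 34, 43, 47, 54, 60}

26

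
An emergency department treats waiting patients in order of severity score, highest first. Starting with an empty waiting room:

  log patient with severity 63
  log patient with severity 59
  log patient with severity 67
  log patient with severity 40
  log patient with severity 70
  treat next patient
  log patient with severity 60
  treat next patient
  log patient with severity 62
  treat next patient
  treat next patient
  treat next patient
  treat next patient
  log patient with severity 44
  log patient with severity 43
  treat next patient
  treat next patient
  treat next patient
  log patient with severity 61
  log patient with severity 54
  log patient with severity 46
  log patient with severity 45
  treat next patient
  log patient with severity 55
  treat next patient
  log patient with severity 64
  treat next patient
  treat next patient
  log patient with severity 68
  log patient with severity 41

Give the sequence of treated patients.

70 → 67 → 63 → 62 → 60 → 59 → 44 → 43 → 40 → 61 → 55 → 64 → 54

insert 63 → {63}
insert 59 → {63, 59}
insert 67 → {67, 63, 59}
insert 40 → {67, 63, 59, 40}
insert 70 → {70, 67, 63, 59, 40}
treat next patient → 70; now {67, 63, 59, 40}
insert 60 → {67, 63, 60, 59, 40}
treat next patient → 67; now {63, 60, 59, 40}
insert 62 → {63, 62, 60, 59, 40}
treat next patient → 63; now {62, 60, 59, 40}
treat next patient → 62; now {60, 59, 40}
treat next patient → 60; now {59, 40}
treat next patient → 59; now {40}
insert 44 → {44, 40}
insert 43 → {44, 43, 40}
treat next patient → 44; now {43, 40}
treat next patient → 43; now {40}
treat next patient → 40; now {}
insert 61 → {61}
insert 54 → {61, 54}
insert 46 → {61, 54, 46}
insert 45 → {61, 54, 46, 45}
treat next patient → 61; now {54, 46, 45}
insert 55 → {55, 54, 46, 45}
treat next patient → 55; now {54, 46, 45}
insert 64 → {64, 54, 46, 45}
treat next patient → 64; now {54, 46, 45}
treat next patient → 54; now {46, 45}
insert 68 → {68, 46, 45}
insert 41 → {68, 46, 45, 41}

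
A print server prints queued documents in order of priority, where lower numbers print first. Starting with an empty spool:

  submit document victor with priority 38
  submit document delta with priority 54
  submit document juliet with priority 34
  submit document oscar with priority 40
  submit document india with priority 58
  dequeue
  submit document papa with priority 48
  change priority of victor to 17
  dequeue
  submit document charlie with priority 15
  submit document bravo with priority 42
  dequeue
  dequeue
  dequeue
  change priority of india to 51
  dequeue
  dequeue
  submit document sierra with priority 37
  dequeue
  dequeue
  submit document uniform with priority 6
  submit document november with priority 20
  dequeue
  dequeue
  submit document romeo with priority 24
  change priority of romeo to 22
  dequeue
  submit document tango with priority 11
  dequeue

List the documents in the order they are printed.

juliet → victor → charlie → oscar → bravo → papa → india → sierra → delta → uniform → november → romeo → tango

add victor (priority 38) → {victor:38}
add delta (priority 54) → {victor:38, delta:54}
add juliet (priority 34) → {juliet:34, victor:38, delta:54}
add oscar (priority 40) → {juliet:34, victor:38, oscar:40, delta:54}
add india (priority 58) → {juliet:34, victor:38, oscar:40, delta:54, india:58}
dequeue → juliet; now {victor:38, oscar:40, delta:54, india:58}
add papa (priority 48) → {victor:38, oscar:40, papa:48, delta:54, india:58}
update victor to priority 17 → {victor:17, oscar:40, papa:48, delta:54, india:58}
dequeue → victor; now {oscar:40, papa:48, delta:54, india:58}
add charlie (priority 15) → {charlie:15, oscar:40, papa:48, delta:54, india:58}
add bravo (priority 42) → {charlie:15, oscar:40, bravo:42, papa:48, delta:54, india:58}
dequeue → charlie; now {oscar:40, bravo:42, papa:48, delta:54, india:58}
dequeue → oscar; now {bravo:42, papa:48, delta:54, india:58}
dequeue → bravo; now {papa:48, delta:54, india:58}
update india to priority 51 → {papa:48, india:51, delta:54}
dequeue → papa; now {india:51, delta:54}
dequeue → india; now {delta:54}
add sierra (priority 37) → {sierra:37, delta:54}
dequeue → sierra; now {delta:54}
dequeue → delta; now {}
add uniform (priority 6) → {uniform:6}
add november (priority 20) → {uniform:6, november:20}
dequeue → uniform; now {november:20}
dequeue → november; now {}
add romeo (priority 24) → {romeo:24}
update romeo to priority 22 → {romeo:22}
dequeue → romeo; now {}
add tango (priority 11) → {tango:11}
dequeue → tango; now {}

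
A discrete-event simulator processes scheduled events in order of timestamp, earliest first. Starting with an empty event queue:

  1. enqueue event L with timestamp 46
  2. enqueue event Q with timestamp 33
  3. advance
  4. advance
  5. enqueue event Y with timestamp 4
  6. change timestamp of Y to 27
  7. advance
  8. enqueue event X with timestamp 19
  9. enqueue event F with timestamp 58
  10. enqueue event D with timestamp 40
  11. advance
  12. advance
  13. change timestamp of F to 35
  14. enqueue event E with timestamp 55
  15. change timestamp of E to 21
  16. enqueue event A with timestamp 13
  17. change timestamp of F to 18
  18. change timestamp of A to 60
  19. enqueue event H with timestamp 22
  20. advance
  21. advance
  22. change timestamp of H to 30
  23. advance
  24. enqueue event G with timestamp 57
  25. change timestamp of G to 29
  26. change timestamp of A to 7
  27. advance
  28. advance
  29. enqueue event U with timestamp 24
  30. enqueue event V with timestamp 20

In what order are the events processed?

add L (timestamp 46) → {L:46}
add Q (timestamp 33) → {Q:33, L:46}
advance → Q; now {L:46}
advance → L; now {}
add Y (timestamp 4) → {Y:4}
update Y to timestamp 27 → {Y:27}
advance → Y; now {}
add X (timestamp 19) → {X:19}
add F (timestamp 58) → {X:19, F:58}
add D (timestamp 40) → {X:19, D:40, F:58}
advance → X; now {D:40, F:58}
advance → D; now {F:58}
update F to timestamp 35 → {F:35}
add E (timestamp 55) → {F:35, E:55}
update E to timestamp 21 → {E:21, F:35}
add A (timestamp 13) → {A:13, E:21, F:35}
update F to timestamp 18 → {A:13, F:18, E:21}
update A to timestamp 60 → {F:18, E:21, A:60}
add H (timestamp 22) → {F:18, E:21, H:22, A:60}
advance → F; now {E:21, H:22, A:60}
advance → E; now {H:22, A:60}
update H to timestamp 30 → {H:30, A:60}
advance → H; now {A:60}
add G (timestamp 57) → {G:57, A:60}
update G to timestamp 29 → {G:29, A:60}
update A to timestamp 7 → {A:7, G:29}
advance → A; now {G:29}
advance → G; now {}
add U (timestamp 24) → {U:24}
add V (timestamp 20) → {V:20, U:24}

[Q, L, Y, X, D, F, E, H, A, G]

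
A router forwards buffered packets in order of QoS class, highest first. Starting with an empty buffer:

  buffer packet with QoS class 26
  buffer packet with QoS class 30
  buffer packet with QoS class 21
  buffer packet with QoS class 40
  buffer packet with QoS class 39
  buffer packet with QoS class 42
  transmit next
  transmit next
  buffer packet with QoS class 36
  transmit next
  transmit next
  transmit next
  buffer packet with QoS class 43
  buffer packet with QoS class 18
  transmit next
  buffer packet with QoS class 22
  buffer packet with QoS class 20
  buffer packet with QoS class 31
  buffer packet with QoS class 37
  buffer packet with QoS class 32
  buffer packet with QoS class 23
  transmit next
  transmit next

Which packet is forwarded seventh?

37

insert 26 → {26}
insert 30 → {30, 26}
insert 21 → {30, 26, 21}
insert 40 → {40, 30, 26, 21}
insert 39 → {40, 39, 30, 26, 21}
insert 42 → {42, 40, 39, 30, 26, 21}
transmit next → 42; now {40, 39, 30, 26, 21}
transmit next → 40; now {39, 30, 26, 21}
insert 36 → {39, 36, 30, 26, 21}
transmit next → 39; now {36, 30, 26, 21}
transmit next → 36; now {30, 26, 21}
transmit next → 30; now {26, 21}
insert 43 → {43, 26, 21}
insert 18 → {43, 26, 21, 18}
transmit next → 43; now {26, 21, 18}
insert 22 → {26, 22, 21, 18}
insert 20 → {26, 22, 21, 20, 18}
insert 31 → {31, 26, 22, 21, 20, 18}
insert 37 → {37, 31, 26, 22, 21, 20, 18}
insert 32 → {37, 32, 31, 26, 22, 21, 20, 18}
insert 23 → {37, 32, 31, 26, 23, 22, 21, 20, 18}
transmit next → 37; now {32, 31, 26, 23, 22, 21, 20, 18}
transmit next → 32; now {31, 26, 23, 22, 21, 20, 18}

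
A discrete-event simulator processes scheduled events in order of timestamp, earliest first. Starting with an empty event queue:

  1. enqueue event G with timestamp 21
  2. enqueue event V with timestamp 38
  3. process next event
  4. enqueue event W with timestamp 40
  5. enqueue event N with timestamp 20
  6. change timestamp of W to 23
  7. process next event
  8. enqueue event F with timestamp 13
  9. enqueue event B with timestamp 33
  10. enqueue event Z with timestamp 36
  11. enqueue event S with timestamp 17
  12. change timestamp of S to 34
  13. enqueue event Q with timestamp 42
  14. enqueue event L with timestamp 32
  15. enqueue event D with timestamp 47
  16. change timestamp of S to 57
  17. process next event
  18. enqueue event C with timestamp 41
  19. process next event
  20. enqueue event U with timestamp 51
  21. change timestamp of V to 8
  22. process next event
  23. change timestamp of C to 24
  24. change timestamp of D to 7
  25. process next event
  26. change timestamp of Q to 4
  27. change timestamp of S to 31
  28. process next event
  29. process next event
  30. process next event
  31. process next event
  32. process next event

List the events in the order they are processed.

add G (timestamp 21) → {G:21}
add V (timestamp 38) → {G:21, V:38}
process next event → G; now {V:38}
add W (timestamp 40) → {V:38, W:40}
add N (timestamp 20) → {N:20, V:38, W:40}
update W to timestamp 23 → {N:20, W:23, V:38}
process next event → N; now {W:23, V:38}
add F (timestamp 13) → {F:13, W:23, V:38}
add B (timestamp 33) → {F:13, W:23, B:33, V:38}
add Z (timestamp 36) → {F:13, W:23, B:33, Z:36, V:38}
add S (timestamp 17) → {F:13, S:17, W:23, B:33, Z:36, V:38}
update S to timestamp 34 → {F:13, W:23, B:33, S:34, Z:36, V:38}
add Q (timestamp 42) → {F:13, W:23, B:33, S:34, Z:36, V:38, Q:42}
add L (timestamp 32) → {F:13, W:23, L:32, B:33, S:34, Z:36, V:38, Q:42}
add D (timestamp 47) → {F:13, W:23, L:32, B:33, S:34, Z:36, V:38, Q:42, D:47}
update S to timestamp 57 → {F:13, W:23, L:32, B:33, Z:36, V:38, Q:42, D:47, S:57}
process next event → F; now {W:23, L:32, B:33, Z:36, V:38, Q:42, D:47, S:57}
add C (timestamp 41) → {W:23, L:32, B:33, Z:36, V:38, C:41, Q:42, D:47, S:57}
process next event → W; now {L:32, B:33, Z:36, V:38, C:41, Q:42, D:47, S:57}
add U (timestamp 51) → {L:32, B:33, Z:36, V:38, C:41, Q:42, D:47, U:51, S:57}
update V to timestamp 8 → {V:8, L:32, B:33, Z:36, C:41, Q:42, D:47, U:51, S:57}
process next event → V; now {L:32, B:33, Z:36, C:41, Q:42, D:47, U:51, S:57}
update C to timestamp 24 → {C:24, L:32, B:33, Z:36, Q:42, D:47, U:51, S:57}
update D to timestamp 7 → {D:7, C:24, L:32, B:33, Z:36, Q:42, U:51, S:57}
process next event → D; now {C:24, L:32, B:33, Z:36, Q:42, U:51, S:57}
update Q to timestamp 4 → {Q:4, C:24, L:32, B:33, Z:36, U:51, S:57}
update S to timestamp 31 → {Q:4, C:24, S:31, L:32, B:33, Z:36, U:51}
process next event → Q; now {C:24, S:31, L:32, B:33, Z:36, U:51}
process next event → C; now {S:31, L:32, B:33, Z:36, U:51}
process next event → S; now {L:32, B:33, Z:36, U:51}
process next event → L; now {B:33, Z:36, U:51}
process next event → B; now {Z:36, U:51}

G → N → F → W → V → D → Q → C → S → L → B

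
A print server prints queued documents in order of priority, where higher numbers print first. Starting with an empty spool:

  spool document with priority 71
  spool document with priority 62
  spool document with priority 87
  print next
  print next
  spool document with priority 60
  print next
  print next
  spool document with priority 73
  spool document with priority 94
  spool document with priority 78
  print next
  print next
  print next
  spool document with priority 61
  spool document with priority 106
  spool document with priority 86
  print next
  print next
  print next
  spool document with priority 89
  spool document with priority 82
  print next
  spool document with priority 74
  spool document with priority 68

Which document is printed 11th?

insert 71 → {71}
insert 62 → {71, 62}
insert 87 → {87, 71, 62}
print next → 87; now {71, 62}
print next → 71; now {62}
insert 60 → {62, 60}
print next → 62; now {60}
print next → 60; now {}
insert 73 → {73}
insert 94 → {94, 73}
insert 78 → {94, 78, 73}
print next → 94; now {78, 73}
print next → 78; now {73}
print next → 73; now {}
insert 61 → {61}
insert 106 → {106, 61}
insert 86 → {106, 86, 61}
print next → 106; now {86, 61}
print next → 86; now {61}
print next → 61; now {}
insert 89 → {89}
insert 82 → {89, 82}
print next → 89; now {82}
insert 74 → {82, 74}
insert 68 → {82, 74, 68}

89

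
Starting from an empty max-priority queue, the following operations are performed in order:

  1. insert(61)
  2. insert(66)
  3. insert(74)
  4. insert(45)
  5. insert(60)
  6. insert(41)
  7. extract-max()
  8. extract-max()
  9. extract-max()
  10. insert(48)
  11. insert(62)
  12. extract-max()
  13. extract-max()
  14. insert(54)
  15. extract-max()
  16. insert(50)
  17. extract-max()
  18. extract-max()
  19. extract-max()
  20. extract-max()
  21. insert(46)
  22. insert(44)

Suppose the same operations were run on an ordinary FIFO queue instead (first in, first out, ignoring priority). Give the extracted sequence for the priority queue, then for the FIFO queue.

priority queue: 74 → 66 → 61 → 62 → 60 → 54 → 50 → 48 → 45 → 41; FIFO queue: [61, 66, 74, 45, 60, 41, 48, 62, 54, 50]

insert 61 → {61}
insert 66 → {66, 61}
insert 74 → {74, 66, 61}
insert 45 → {74, 66, 61, 45}
insert 60 → {74, 66, 61, 60, 45}
insert 41 → {74, 66, 61, 60, 45, 41}
extract-max → 74; now {66, 61, 60, 45, 41}
extract-max → 66; now {61, 60, 45, 41}
extract-max → 61; now {60, 45, 41}
insert 48 → {60, 48, 45, 41}
insert 62 → {62, 60, 48, 45, 41}
extract-max → 62; now {60, 48, 45, 41}
extract-max → 60; now {48, 45, 41}
insert 54 → {54, 48, 45, 41}
extract-max → 54; now {48, 45, 41}
insert 50 → {50, 48, 45, 41}
extract-max → 50; now {48, 45, 41}
extract-max → 48; now {45, 41}
extract-max → 45; now {41}
extract-max → 41; now {}
insert 46 → {46}
insert 44 → {46, 44}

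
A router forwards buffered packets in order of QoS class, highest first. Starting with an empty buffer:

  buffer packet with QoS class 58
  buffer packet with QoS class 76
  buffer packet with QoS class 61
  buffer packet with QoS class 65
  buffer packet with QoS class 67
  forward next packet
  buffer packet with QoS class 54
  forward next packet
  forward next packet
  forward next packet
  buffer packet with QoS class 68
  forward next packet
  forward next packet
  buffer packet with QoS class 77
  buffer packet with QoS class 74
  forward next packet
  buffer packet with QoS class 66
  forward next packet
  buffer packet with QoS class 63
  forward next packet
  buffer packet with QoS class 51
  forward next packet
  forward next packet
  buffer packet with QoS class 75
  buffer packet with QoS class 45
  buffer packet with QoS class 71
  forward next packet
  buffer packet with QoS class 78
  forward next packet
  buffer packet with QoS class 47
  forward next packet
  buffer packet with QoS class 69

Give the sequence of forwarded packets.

insert 58 → {58}
insert 76 → {76, 58}
insert 61 → {76, 61, 58}
insert 65 → {76, 65, 61, 58}
insert 67 → {76, 67, 65, 61, 58}
forward next packet → 76; now {67, 65, 61, 58}
insert 54 → {67, 65, 61, 58, 54}
forward next packet → 67; now {65, 61, 58, 54}
forward next packet → 65; now {61, 58, 54}
forward next packet → 61; now {58, 54}
insert 68 → {68, 58, 54}
forward next packet → 68; now {58, 54}
forward next packet → 58; now {54}
insert 77 → {77, 54}
insert 74 → {77, 74, 54}
forward next packet → 77; now {74, 54}
insert 66 → {74, 66, 54}
forward next packet → 74; now {66, 54}
insert 63 → {66, 63, 54}
forward next packet → 66; now {63, 54}
insert 51 → {63, 54, 51}
forward next packet → 63; now {54, 51}
forward next packet → 54; now {51}
insert 75 → {75, 51}
insert 45 → {75, 51, 45}
insert 71 → {75, 71, 51, 45}
forward next packet → 75; now {71, 51, 45}
insert 78 → {78, 71, 51, 45}
forward next packet → 78; now {71, 51, 45}
insert 47 → {71, 51, 47, 45}
forward next packet → 71; now {51, 47, 45}
insert 69 → {69, 51, 47, 45}

76, 67, 65, 61, 68, 58, 77, 74, 66, 63, 54, 75, 78, 71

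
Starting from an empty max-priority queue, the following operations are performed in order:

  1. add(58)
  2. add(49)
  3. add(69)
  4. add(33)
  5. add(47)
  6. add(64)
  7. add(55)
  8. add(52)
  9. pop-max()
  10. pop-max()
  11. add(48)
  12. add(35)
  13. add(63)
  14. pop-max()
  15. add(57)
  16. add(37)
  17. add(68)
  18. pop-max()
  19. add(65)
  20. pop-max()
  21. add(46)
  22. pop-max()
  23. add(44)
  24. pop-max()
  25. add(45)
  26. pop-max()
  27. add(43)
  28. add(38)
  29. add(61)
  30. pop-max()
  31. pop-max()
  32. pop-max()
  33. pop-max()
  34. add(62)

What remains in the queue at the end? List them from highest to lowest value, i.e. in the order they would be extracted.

insert 58 → {58}
insert 49 → {58, 49}
insert 69 → {69, 58, 49}
insert 33 → {69, 58, 49, 33}
insert 47 → {69, 58, 49, 47, 33}
insert 64 → {69, 64, 58, 49, 47, 33}
insert 55 → {69, 64, 58, 55, 49, 47, 33}
insert 52 → {69, 64, 58, 55, 52, 49, 47, 33}
pop-max → 69; now {64, 58, 55, 52, 49, 47, 33}
pop-max → 64; now {58, 55, 52, 49, 47, 33}
insert 48 → {58, 55, 52, 49, 48, 47, 33}
insert 35 → {58, 55, 52, 49, 48, 47, 35, 33}
insert 63 → {63, 58, 55, 52, 49, 48, 47, 35, 33}
pop-max → 63; now {58, 55, 52, 49, 48, 47, 35, 33}
insert 57 → {58, 57, 55, 52, 49, 48, 47, 35, 33}
insert 37 → {58, 57, 55, 52, 49, 48, 47, 37, 35, 33}
insert 68 → {68, 58, 57, 55, 52, 49, 48, 47, 37, 35, 33}
pop-max → 68; now {58, 57, 55, 52, 49, 48, 47, 37, 35, 33}
insert 65 → {65, 58, 57, 55, 52, 49, 48, 47, 37, 35, 33}
pop-max → 65; now {58, 57, 55, 52, 49, 48, 47, 37, 35, 33}
insert 46 → {58, 57, 55, 52, 49, 48, 47, 46, 37, 35, 33}
pop-max → 58; now {57, 55, 52, 49, 48, 47, 46, 37, 35, 33}
insert 44 → {57, 55, 52, 49, 48, 47, 46, 44, 37, 35, 33}
pop-max → 57; now {55, 52, 49, 48, 47, 46, 44, 37, 35, 33}
insert 45 → {55, 52, 49, 48, 47, 46, 45, 44, 37, 35, 33}
pop-max → 55; now {52, 49, 48, 47, 46, 45, 44, 37, 35, 33}
insert 43 → {52, 49, 48, 47, 46, 45, 44, 43, 37, 35, 33}
insert 38 → {52, 49, 48, 47, 46, 45, 44, 43, 38, 37, 35, 33}
insert 61 → {61, 52, 49, 48, 47, 46, 45, 44, 43, 38, 37, 35, 33}
pop-max → 61; now {52, 49, 48, 47, 46, 45, 44, 43, 38, 37, 35, 33}
pop-max → 52; now {49, 48, 47, 46, 45, 44, 43, 38, 37, 35, 33}
pop-max → 49; now {48, 47, 46, 45, 44, 43, 38, 37, 35, 33}
pop-max → 48; now {47, 46, 45, 44, 43, 38, 37, 35, 33}
insert 62 → {62, 47, 46, 45, 44, 43, 38, 37, 35, 33}

[62, 47, 46, 45, 44, 43, 38, 37, 35, 33]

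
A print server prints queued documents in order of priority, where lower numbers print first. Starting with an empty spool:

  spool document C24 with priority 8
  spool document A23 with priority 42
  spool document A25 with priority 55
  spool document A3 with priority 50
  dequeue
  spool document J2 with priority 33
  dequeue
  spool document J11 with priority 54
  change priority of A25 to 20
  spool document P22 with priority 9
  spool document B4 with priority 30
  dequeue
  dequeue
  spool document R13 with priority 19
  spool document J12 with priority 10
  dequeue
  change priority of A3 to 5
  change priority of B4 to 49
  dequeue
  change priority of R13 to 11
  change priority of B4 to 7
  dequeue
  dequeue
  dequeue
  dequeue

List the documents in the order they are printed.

C24 → J2 → P22 → A25 → J12 → A3 → B4 → R13 → A23 → J11

add C24 (priority 8) → {C24:8}
add A23 (priority 42) → {C24:8, A23:42}
add A25 (priority 55) → {C24:8, A23:42, A25:55}
add A3 (priority 50) → {C24:8, A23:42, A3:50, A25:55}
dequeue → C24; now {A23:42, A3:50, A25:55}
add J2 (priority 33) → {J2:33, A23:42, A3:50, A25:55}
dequeue → J2; now {A23:42, A3:50, A25:55}
add J11 (priority 54) → {A23:42, A3:50, J11:54, A25:55}
update A25 to priority 20 → {A25:20, A23:42, A3:50, J11:54}
add P22 (priority 9) → {P22:9, A25:20, A23:42, A3:50, J11:54}
add B4 (priority 30) → {P22:9, A25:20, B4:30, A23:42, A3:50, J11:54}
dequeue → P22; now {A25:20, B4:30, A23:42, A3:50, J11:54}
dequeue → A25; now {B4:30, A23:42, A3:50, J11:54}
add R13 (priority 19) → {R13:19, B4:30, A23:42, A3:50, J11:54}
add J12 (priority 10) → {J12:10, R13:19, B4:30, A23:42, A3:50, J11:54}
dequeue → J12; now {R13:19, B4:30, A23:42, A3:50, J11:54}
update A3 to priority 5 → {A3:5, R13:19, B4:30, A23:42, J11:54}
update B4 to priority 49 → {A3:5, R13:19, A23:42, B4:49, J11:54}
dequeue → A3; now {R13:19, A23:42, B4:49, J11:54}
update R13 to priority 11 → {R13:11, A23:42, B4:49, J11:54}
update B4 to priority 7 → {B4:7, R13:11, A23:42, J11:54}
dequeue → B4; now {R13:11, A23:42, J11:54}
dequeue → R13; now {A23:42, J11:54}
dequeue → A23; now {J11:54}
dequeue → J11; now {}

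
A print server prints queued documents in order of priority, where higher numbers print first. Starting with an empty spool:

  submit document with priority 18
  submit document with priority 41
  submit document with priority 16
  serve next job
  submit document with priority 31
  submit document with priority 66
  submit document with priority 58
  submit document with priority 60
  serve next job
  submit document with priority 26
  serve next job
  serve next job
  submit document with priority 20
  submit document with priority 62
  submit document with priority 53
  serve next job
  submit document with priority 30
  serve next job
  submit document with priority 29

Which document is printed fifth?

62

insert 18 → {18}
insert 41 → {41, 18}
insert 16 → {41, 18, 16}
serve next job → 41; now {18, 16}
insert 31 → {31, 18, 16}
insert 66 → {66, 31, 18, 16}
insert 58 → {66, 58, 31, 18, 16}
insert 60 → {66, 60, 58, 31, 18, 16}
serve next job → 66; now {60, 58, 31, 18, 16}
insert 26 → {60, 58, 31, 26, 18, 16}
serve next job → 60; now {58, 31, 26, 18, 16}
serve next job → 58; now {31, 26, 18, 16}
insert 20 → {31, 26, 20, 18, 16}
insert 62 → {62, 31, 26, 20, 18, 16}
insert 53 → {62, 53, 31, 26, 20, 18, 16}
serve next job → 62; now {53, 31, 26, 20, 18, 16}
insert 30 → {53, 31, 30, 26, 20, 18, 16}
serve next job → 53; now {31, 30, 26, 20, 18, 16}
insert 29 → {31, 30, 29, 26, 20, 18, 16}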